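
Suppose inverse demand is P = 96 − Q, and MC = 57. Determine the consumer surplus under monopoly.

CS = 190.125

A monopolist chooses Q where MR = MC. MR = 96 − 2Q; setting this equal to 57 gives Q = 19.5 and P = 76.5.
CS = ½·(96 − 76.5)·19.5 = 190.125.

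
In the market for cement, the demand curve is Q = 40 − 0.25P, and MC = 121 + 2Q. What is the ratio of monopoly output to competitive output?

Q_m/Q_c = 0.6

Inverting demand: P = 160 − 4Q.
A monopolist chooses Q where MR = MC. MR = 160 − 8Q; setting this equal to 121 + 2Q gives Q = 3.9 and P = 144.4.
Under competition P = MC: 160 − 4Q = 121 + 2Q ⇒ Q = 6.5, P = 134.
Ratio Q_m/Q_c = 3.9/6.5 = 0.6.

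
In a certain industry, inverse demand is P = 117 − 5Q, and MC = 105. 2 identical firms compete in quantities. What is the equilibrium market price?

With 2 symmetric Cournot firms, each firm's FOC gives 117 − 15q = 105, so q = 0.8, Q = 2·0.8 = 1.6, and P = 109.

P = 109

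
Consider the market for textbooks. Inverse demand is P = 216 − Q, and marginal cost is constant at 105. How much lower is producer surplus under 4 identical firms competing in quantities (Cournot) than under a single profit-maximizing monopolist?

PS falls by 1108.89

Monopoly sets MR = MC: 216 − 2Q = 105 ⇒ Q = 55.5, P = 216 − 55.5 = 160.5.
PS = (160.5 − 105)·55.5 = 3080.25.
Cournot with 4 identical firms: the symmetric best-response condition is 216 − 5q = 105. Each firm produces q = 22.2, total output Q = 88.8, price P = 127.2.
PS = (127.2 − 105)·88.8 = 1971.36.
Change in producer surplus: 1971.36 − 3080.25 = −1108.89.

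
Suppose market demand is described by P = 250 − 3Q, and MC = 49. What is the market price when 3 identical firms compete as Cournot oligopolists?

In a 3-firm Cournot equilibrium, symmetry and the first-order condition give q = (250 − 49)/(12) = 16.75. So Q = 50.25 and P = 99.25.

P = 99.25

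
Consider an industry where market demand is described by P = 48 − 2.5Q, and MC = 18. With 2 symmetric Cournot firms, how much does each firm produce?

q_i = 4

With 2 symmetric Cournot firms, each firm's FOC gives 48 − 7.5q = 18, so q = 4, Q = 2·4 = 8, and P = 28.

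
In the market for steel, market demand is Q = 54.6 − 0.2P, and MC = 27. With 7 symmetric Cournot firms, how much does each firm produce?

q_i = 6.15

Inverting demand: P = 273 − 5Q.
In a 7-firm Cournot equilibrium, symmetry and the first-order condition give q = (273 − 27)/(40) = 6.15. So Q = 43.05 and P = 57.75.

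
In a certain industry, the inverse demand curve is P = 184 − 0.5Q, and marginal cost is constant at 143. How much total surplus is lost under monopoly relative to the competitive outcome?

DWL = 420.25

Under competition P = MC = 143, so Q = (184 − 143)/0.5 = 82.
Monopoly sets MR = MC: 184 − Q = 143 ⇒ Q = 41, P = 184 − 0.5·41 = 163.5.
DWL is the triangle between Q = 41 and Q = 82: ½·(82 − 41)·(163.5 − 143) = 420.25.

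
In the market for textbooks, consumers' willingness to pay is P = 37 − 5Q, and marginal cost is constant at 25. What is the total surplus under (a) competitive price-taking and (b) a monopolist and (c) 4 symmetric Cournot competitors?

Competition: TS = 14.4; Monopoly: TS = 10.8; Cournot: TS = 13.824

Under competition P = MC = 25, so Q = (37 − 25)/5 = 2.4.
CS = ½·(37 − 25)·2.4 = 14.4; PS = (25 − 25)·2.4 = 0; TS = 14.4.
A monopolist chooses Q where MR = MC. MR = 37 − 10Q; setting this equal to 25 gives Q = 1.2 and P = 31.
CS = ½·(37 − 31)·1.2 = 3.6; PS = (31 − 25)·1.2 = 7.2; TS = 10.8.
With 4 symmetric Cournot firms, each firm's FOC gives 37 − 25q = 25, so q = 0.48, Q = 4·0.48 = 1.92, and P = 27.4.
CS = ½·(37 − 27.4)·1.92 = 9.216; PS = (27.4 − 25)·1.92 = 4.608; TS = 13.824.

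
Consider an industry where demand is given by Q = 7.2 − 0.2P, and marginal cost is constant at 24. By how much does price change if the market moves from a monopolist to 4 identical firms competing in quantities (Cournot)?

Inverting demand: P = 36 − 5Q.
Monopoly sets MR = MC: 36 − 10Q = 24 ⇒ Q = 1.2, P = 36 − 5·1.2 = 30.
With 4 symmetric Cournot firms, each firm's FOC gives 36 − 25q = 24, so q = 0.48, Q = 4·0.48 = 1.92, and P = 26.4.
Change in price: 26.4 − 30 = −3.6.

Price falls by 3.6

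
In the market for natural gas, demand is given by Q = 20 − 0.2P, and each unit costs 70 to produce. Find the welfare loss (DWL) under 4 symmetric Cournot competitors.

Inverting demand: P = 100 − 5Q.
Perfect competition: P = MC = 70, so 100 − 5Q = 70 and Q = 6.
With 4 symmetric Cournot firms, each firm's FOC gives 100 − 25q = 70, so q = 1.2, Q = 4·1.2 = 4.8, and P = 76.
DWL is the triangle between Q = 4.8 and Q = 6: ½·(6 − 4.8)·(76 − 70) = 3.6.

DWL = 3.6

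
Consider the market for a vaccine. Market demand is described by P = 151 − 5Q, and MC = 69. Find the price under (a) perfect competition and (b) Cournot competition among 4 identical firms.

Competition: P = 69; Cournot: P = 85.4

Competitive firms price at marginal cost: P = 69, giving Q = 16.4.
Cournot with 4 identical firms: the symmetric best-response condition is 151 − 25q = 69. Each firm produces q = 3.28, total output Q = 13.12, price P = 85.4.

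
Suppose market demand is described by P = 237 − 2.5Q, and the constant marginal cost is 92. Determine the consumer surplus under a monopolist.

CS = 1051.25

A monopolist chooses Q where MR = MC. MR = 237 − 5Q; setting this equal to 92 gives Q = 29 and P = 164.5.
CS = ½·(237 − 164.5)·29 = 1051.25.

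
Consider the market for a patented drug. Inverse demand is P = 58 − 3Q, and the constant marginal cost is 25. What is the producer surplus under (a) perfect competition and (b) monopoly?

Competitive firms price at marginal cost: P = 25, giving Q = 11.
PS = (25 − 25)·11 = 0.
Monopoly sets MR = MC: 58 − 6Q = 25 ⇒ Q = 5.5, P = 58 − 3·5.5 = 41.5.
PS = (41.5 − 25)·5.5 = 90.75.

Competition: PS = 0; Monopoly: PS = 90.75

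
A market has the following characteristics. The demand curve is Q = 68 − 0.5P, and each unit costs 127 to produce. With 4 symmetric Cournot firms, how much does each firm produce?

Inverting demand: P = 136 − 2Q.
Cournot with 4 identical firms: the symmetric best-response condition is 136 − 10q = 127. Each firm produces q = 0.9, total output Q = 3.6, price P = 128.8.

q_i = 0.9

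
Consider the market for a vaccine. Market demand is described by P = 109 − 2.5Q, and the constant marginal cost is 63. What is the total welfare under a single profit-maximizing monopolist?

TS = 317.4

A monopolist chooses Q where MR = MC. MR = 109 − 5Q; setting this equal to 63 gives Q = 9.2 and P = 86.
CS = ½·(109 − 86)·9.2 = 105.8; PS = (86 − 63)·9.2 = 211.6; TS = 317.4.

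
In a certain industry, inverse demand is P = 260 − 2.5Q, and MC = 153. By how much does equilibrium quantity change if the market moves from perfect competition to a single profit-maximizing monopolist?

Q falls by 21.4

Under competition P = MC = 153, so Q = (260 − 153)/2.5 = 42.8.
Monopoly sets MR = MC: 260 − 5Q = 153 ⇒ Q = 21.4, P = 260 − 2.5·21.4 = 206.5.
Change in equilibrium quantity: 21.4 − 42.8 = −21.4.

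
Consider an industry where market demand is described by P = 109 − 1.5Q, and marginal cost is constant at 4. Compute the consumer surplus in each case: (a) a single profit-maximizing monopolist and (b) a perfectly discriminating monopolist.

The monopolist equates marginal revenue to marginal cost: 109 − 3Q = 4, so Q = 35. From demand, P = 56.5.
CS = ½·(109 − 56.5)·35 = 918.75.
Under first-degree price discrimination the firm charges each unit its demand price and produces up to where P = MC, i.e. Q = 70. Consumer surplus is zero; producer surplus equals total surplus.
CS = 0.

Monopoly: CS = 918.75; Perfect PD: CS = 0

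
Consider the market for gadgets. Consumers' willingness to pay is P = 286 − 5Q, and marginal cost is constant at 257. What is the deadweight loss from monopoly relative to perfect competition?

DWL = 21.025

Perfect competition: P = MC = 257, so 286 − 5Q = 257 and Q = 5.8.
Monopoly sets MR = MC: 286 − 10Q = 257 ⇒ Q = 2.9, P = 286 − 5·2.9 = 271.5.
DWL is the triangle between Q = 2.9 and Q = 5.8: ½·(5.8 − 2.9)·(271.5 − 257) = 21.025.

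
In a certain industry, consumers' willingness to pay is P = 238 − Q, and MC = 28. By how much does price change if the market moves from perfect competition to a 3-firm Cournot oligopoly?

Under competition P = MC = 28, so Q = (238 − 28)/1 = 210.
In a 3-firm Cournot equilibrium, symmetry and the first-order condition give q = (238 − 28)/(4) = 52.5. So Q = 157.5 and P = 80.5.
Change in price: 80.5 − 28 = 52.5.

P rises by 52.5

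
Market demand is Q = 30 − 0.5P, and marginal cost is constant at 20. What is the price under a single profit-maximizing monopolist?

P = 40

Inverting demand: P = 60 − 2Q.
The monopolist equates marginal revenue to marginal cost: 60 − 4Q = 20, so Q = 10. From demand, P = 40.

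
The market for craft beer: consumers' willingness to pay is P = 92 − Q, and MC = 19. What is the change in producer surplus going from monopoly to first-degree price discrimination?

Producer surplus rises by 1332.25

The monopolist equates marginal revenue to marginal cost: 92 − 2Q = 19, so Q = 36.5. From demand, P = 55.5.
PS = (55.5 − 19)·36.5 = 1332.25.
Under first-degree price discrimination the firm charges each unit its demand price and produces up to where P = MC, i.e. Q = 73. Consumer surplus is zero; producer surplus equals total surplus.
PS = ½·(92 − 19)·73 = 2664.5.
Change in producer surplus: 2664.5 − 1332.25 = 1332.25.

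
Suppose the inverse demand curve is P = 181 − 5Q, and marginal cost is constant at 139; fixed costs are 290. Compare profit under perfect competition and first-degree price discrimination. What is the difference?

Under competition P = MC = 139, so Q = (181 − 139)/5 = 8.4.
Profit = (139 − 139)·8.4 − 290 = −290.
A perfectly discriminating monopolist sells every unit with P(Q) ≥ MC(Q), so output equals the competitive quantity Q = 8.4. Each buyer pays their reservation price, so CS = 0 and the firm captures all surplus.
PS equals the full surplus area, 176.4. Profit = 176.4 − 290 = −113.6.
Change in profit: −113.6 − −290 = 176.4.

π rises by 176.4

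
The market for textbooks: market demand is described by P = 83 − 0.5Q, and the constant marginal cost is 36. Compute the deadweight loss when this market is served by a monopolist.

DWL = 552.25

Under competition P = MC = 36, so Q = (83 − 36)/0.5 = 94.
A monopolist chooses Q where MR = MC. MR = 83 − Q; setting this equal to 36 gives Q = 47 and P = 59.5.
DWL is the triangle between Q = 47 and Q = 94: ½·(94 − 47)·(59.5 − 36) = 552.25.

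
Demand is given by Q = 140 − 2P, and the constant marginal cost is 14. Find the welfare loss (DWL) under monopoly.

DWL = 784

Inverting demand: P = 70 − 0.5Q.
Perfect competition: P = MC = 14, so 70 − 0.5Q = 14 and Q = 112.
Monopoly sets MR = MC: 70 − Q = 14 ⇒ Q = 56, P = 70 − 0.5·56 = 42.
DWL is the triangle between Q = 56 and Q = 112: ½·(112 − 56)·(42 − 14) = 784.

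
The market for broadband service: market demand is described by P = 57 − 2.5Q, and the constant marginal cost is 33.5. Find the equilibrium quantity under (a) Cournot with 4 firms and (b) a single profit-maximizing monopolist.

Cournot: Q = 7.52; Monopoly: Q = 4.7

In a 4-firm Cournot equilibrium, symmetry and the first-order condition give q = (57 − 33.5)/(12.5) = 1.88. So Q = 7.52 and P = 38.2.
A monopolist chooses Q where MR = MC. MR = 57 − 5Q; setting this equal to 33.5 gives Q = 4.7 and P = 45.25.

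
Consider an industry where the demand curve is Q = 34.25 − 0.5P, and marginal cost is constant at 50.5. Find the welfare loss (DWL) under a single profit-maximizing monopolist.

DWL = 20.25

Inverting demand: P = 68.5 − 2Q.
Under competition P = MC = 50.5, so Q = (68.5 − 50.5)/2 = 9.
A monopolist chooses Q where MR = MC. MR = 68.5 − 4Q; setting this equal to 50.5 gives Q = 4.5 and P = 59.5.
DWL is the triangle between Q = 4.5 and Q = 9: ½·(9 − 4.5)·(59.5 − 50.5) = 20.25.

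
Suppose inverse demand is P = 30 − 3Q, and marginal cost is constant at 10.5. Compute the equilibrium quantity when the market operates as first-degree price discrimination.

Q = 6.5

A perfectly discriminating monopolist sells every unit with P(Q) ≥ MC(Q), so output equals the competitive quantity Q = 6.5. Each buyer pays their reservation price, so CS = 0 and the firm captures all surplus.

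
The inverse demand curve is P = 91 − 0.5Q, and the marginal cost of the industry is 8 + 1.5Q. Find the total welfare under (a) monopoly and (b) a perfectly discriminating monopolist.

A monopolist chooses Q where MR = MC. MR = 91 − Q; setting this equal to 8 + 1.5Q gives Q = 33.2 and P = 74.4.
CS = ½·(91 − 74.4)·33.2 = 275.56; PS = (74.4·33.2 − 8·33.2 − ½·1.5·33.2²) = 1377.8; TS = 1653.36.
With perfect price discrimination, output is the efficient level Q = 41.5 (where demand meets MC), but every buyer pays their willingness to pay: CS = 0 and PS = total surplus.
TS = 1722.25 (equal to competitive TS).

Monopoly: TS = 1653.36; Perfect PD: TS = 1722.25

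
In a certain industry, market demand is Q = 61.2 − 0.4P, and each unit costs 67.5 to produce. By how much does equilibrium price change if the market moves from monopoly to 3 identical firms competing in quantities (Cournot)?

Equilibrium price falls by 21.375

Inverting demand: P = 153 − 2.5Q.
A monopolist chooses Q where MR = MC. MR = 153 − 5Q; setting this equal to 67.5 gives Q = 17.1 and P = 110.25.
In a 3-firm Cournot equilibrium, symmetry and the first-order condition give q = (153 − 67.5)/(10) = 8.55. So Q = 25.65 and P = 88.875.
Change in equilibrium price: 88.875 − 110.25 = −21.375.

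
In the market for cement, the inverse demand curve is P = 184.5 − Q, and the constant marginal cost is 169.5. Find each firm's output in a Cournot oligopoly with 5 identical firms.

q_i = 2.5

With 5 symmetric Cournot firms, each firm's FOC gives 184.5 − 6q = 169.5, so q = 2.5, Q = 5·2.5 = 12.5, and P = 172.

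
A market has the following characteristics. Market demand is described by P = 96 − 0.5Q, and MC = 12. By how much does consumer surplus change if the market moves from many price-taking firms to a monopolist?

Perfect competition: P = MC = 12, so 96 − 0.5Q = 12 and Q = 168.
CS = ½·(96 − 12)·168 = 7056.
Monopoly sets MR = MC: 96 − Q = 12 ⇒ Q = 84, P = 96 − 0.5·84 = 54.
CS = ½·(96 − 54)·84 = 1764.
Change in consumer surplus: 1764 − 7056 = −5292.

CS falls by 5292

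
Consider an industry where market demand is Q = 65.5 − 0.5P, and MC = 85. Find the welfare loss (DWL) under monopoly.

Inverting demand: P = 131 − 2Q.
Under competition P = MC = 85, so Q = (131 − 85)/2 = 23.
A monopolist chooses Q where MR = MC. MR = 131 − 4Q; setting this equal to 85 gives Q = 11.5 and P = 108.
DWL is the triangle between Q = 11.5 and Q = 23: ½·(23 − 11.5)·(108 − 85) = 132.25.

DWL = 132.25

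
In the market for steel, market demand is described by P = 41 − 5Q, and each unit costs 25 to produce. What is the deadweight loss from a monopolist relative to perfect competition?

DWL = 6.4

Competitive firms price at marginal cost: P = 25, giving Q = 3.2.
A monopolist chooses Q where MR = MC. MR = 41 − 10Q; setting this equal to 25 gives Q = 1.6 and P = 33.
DWL is the triangle between Q = 1.6 and Q = 3.2: ½·(3.2 − 1.6)·(33 − 25) = 6.4.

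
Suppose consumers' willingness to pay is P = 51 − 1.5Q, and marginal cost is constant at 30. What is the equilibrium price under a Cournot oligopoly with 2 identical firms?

In a 2-firm Cournot equilibrium, symmetry and the first-order condition give q = (51 − 30)/(4.5) = 14/3. So Q = 28/3 and P = 37.

P = 37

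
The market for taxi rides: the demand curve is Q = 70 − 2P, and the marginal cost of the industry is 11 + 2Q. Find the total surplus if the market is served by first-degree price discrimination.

Inverting demand: P = 35 − 0.5Q.
With perfect price discrimination, output is the efficient level Q = 9.6 (where demand meets MC), but every buyer pays their willingness to pay: CS = 0 and PS = total surplus.
TS = 115.2 (equal to competitive TS).

TS = 115.2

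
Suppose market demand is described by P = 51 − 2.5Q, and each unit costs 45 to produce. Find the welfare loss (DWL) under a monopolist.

Under competition P = MC = 45, so Q = (51 − 45)/2.5 = 2.4.
Monopoly sets MR = MC: 51 − 5Q = 45 ⇒ Q = 1.2, P = 51 − 2.5·1.2 = 48.
DWL is the triangle between Q = 1.2 and Q = 2.4: ½·(2.4 − 1.2)·(48 − 45) = 1.8.

DWL = 1.8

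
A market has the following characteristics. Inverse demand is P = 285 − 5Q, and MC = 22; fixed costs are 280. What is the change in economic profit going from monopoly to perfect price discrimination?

π rises by 3458.45

The monopolist equates marginal revenue to marginal cost: 285 − 10Q = 22, so Q = 26.3. From demand, P = 153.5.
Profit = (153.5 − 22)·26.3 − 280 = 3178.45.
A perfectly discriminating monopolist sells every unit with P(Q) ≥ MC(Q), so output equals the competitive quantity Q = 52.6. Each buyer pays their reservation price, so CS = 0 and the firm captures all surplus.
PS equals the full surplus area, 6916.9. Profit = 6916.9 − 280 = 6636.9.
Change in economic profit: 6636.9 − 3178.45 = 3458.45.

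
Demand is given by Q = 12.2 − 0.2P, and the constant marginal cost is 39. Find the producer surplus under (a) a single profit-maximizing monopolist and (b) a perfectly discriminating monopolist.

Inverting demand: P = 61 − 5Q.
A monopolist chooses Q where MR = MC. MR = 61 − 10Q; setting this equal to 39 gives Q = 2.2 and P = 50.
PS = (50 − 39)·2.2 = 24.2.
Under first-degree price discrimination the firm charges each unit its demand price and produces up to where P = MC, i.e. Q = 4.4. Consumer surplus is zero; producer surplus equals total surplus.
PS = ½·(61 − 39)·4.4 = 48.4.

Monopoly: PS = 24.2; Perfect PD: PS = 48.4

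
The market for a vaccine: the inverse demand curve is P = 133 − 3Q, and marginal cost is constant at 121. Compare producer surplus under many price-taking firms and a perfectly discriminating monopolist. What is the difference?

Perfect competition: P = MC = 121, so 133 − 3Q = 121 and Q = 4.
PS = (121 − 121)·4 = 0.
With perfect price discrimination, output is the efficient level Q = 4 (where demand meets MC), but every buyer pays their willingness to pay: CS = 0 and PS = total surplus.
PS = ½·(133 − 121)·4 = 24.
Change in producer surplus: 24 − 0 = 24.

PS rises by 24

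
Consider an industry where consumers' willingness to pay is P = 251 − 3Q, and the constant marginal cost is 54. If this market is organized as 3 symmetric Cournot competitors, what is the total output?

Q = 49.25

In a 3-firm Cournot equilibrium, symmetry and the first-order condition give q = (251 − 54)/(12) = 197/12. So Q = 49.25 and P = 103.25.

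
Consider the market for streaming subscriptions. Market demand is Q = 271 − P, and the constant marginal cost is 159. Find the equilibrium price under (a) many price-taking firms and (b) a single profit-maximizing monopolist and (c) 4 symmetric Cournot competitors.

Inverting demand: P = 271 − Q.
Perfect competition: P = MC = 159, so 271 − Q = 159 and Q = 112.
The monopolist equates marginal revenue to marginal cost: 271 − 2Q = 159, so Q = 56. From demand, P = 215.
In a 4-firm Cournot equilibrium, symmetry and the first-order condition give q = (271 − 159)/(5) = 22.4. So Q = 89.6 and P = 181.4.

Competition: P = 159; Monopoly: P = 215; Cournot: P = 181.4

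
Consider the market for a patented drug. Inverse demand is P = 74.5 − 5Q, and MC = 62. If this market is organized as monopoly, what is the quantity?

Monopoly sets MR = MC: 74.5 − 10Q = 62 ⇒ Q = 1.25, P = 74.5 − 5·1.25 = 68.25.

Q = 1.25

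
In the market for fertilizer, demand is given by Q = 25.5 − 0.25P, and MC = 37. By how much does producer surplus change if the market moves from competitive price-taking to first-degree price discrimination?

Inverting demand: P = 102 − 4Q.
Under competition P = MC = 37, so Q = (102 − 37)/4 = 16.25.
PS = (37 − 37)·16.25 = 0.
A perfectly discriminating monopolist sells every unit with P(Q) ≥ MC(Q), so output equals the competitive quantity Q = 16.25. Each buyer pays their reservation price, so CS = 0 and the firm captures all surplus.
PS = ½·(102 − 37)·16.25 = 528.125.
Change in producer surplus: 528.125 − 0 = 528.125.

Producer surplus rises by 528.125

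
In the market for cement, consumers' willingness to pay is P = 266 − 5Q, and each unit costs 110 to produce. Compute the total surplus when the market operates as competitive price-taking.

TS = 2433.6

Competitive firms price at marginal cost: P = 110, giving Q = 31.2.
CS = ½·(266 − 110)·31.2 = 2433.6; PS = (110 − 110)·31.2 = 0; TS = 2433.6.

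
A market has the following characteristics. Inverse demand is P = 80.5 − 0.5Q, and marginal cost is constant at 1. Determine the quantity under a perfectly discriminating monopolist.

Q = 159

With perfect price discrimination, output is the efficient level Q = 159 (where demand meets MC), but every buyer pays their willingness to pay: CS = 0 and PS = total surplus.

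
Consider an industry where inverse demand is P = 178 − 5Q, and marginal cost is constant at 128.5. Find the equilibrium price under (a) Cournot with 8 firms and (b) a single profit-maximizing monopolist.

In a 8-firm Cournot equilibrium, symmetry and the first-order condition give q = (178 − 128.5)/(45) = 1.1. So Q = 8.8 and P = 134.
Monopoly sets MR = MC: 178 − 10Q = 128.5 ⇒ Q = 4.95, P = 178 − 5·4.95 = 153.25.

Cournot: P = 134; Monopoly: P = 153.25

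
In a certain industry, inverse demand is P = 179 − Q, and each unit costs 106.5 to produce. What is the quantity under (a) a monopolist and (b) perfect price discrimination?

Monopoly: Q = 36.25; Perfect PD: Q = 72.5

The monopolist equates marginal revenue to marginal cost: 179 − 2Q = 106.5, so Q = 36.25. From demand, P = 142.75.
With perfect price discrimination, output is the efficient level Q = 72.5 (where demand meets MC), but every buyer pays their willingness to pay: CS = 0 and PS = total surplus.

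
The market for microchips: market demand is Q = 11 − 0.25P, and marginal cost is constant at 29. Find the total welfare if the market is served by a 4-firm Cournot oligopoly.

TS = 27

Inverting demand: P = 44 − 4Q.
In a 4-firm Cournot equilibrium, symmetry and the first-order condition give q = (44 − 29)/(20) = 0.75. So Q = 3 and P = 32.
CS = ½·(44 − 32)·3 = 18; PS = (32 − 29)·3 = 9; TS = 27.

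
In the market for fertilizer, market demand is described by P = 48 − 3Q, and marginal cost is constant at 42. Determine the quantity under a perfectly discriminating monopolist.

A perfectly discriminating monopolist sells every unit with P(Q) ≥ MC(Q), so output equals the competitive quantity Q = 2. Each buyer pays their reservation price, so CS = 0 and the firm captures all surplus.

Q = 2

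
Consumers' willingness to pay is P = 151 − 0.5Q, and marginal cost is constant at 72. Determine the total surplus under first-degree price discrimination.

A perfectly discriminating monopolist sells every unit with P(Q) ≥ MC(Q), so output equals the competitive quantity Q = 158. Each buyer pays their reservation price, so CS = 0 and the firm captures all surplus.
TS = 6241 (equal to competitive TS).

TS = 6241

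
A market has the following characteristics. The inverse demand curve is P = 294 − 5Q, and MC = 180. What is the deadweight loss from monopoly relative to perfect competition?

Perfect competition: P = MC = 180, so 294 − 5Q = 180 and Q = 22.8.
The monopolist equates marginal revenue to marginal cost: 294 − 10Q = 180, so Q = 11.4. From demand, P = 237.
DWL is the triangle between Q = 11.4 and Q = 22.8: ½·(22.8 − 11.4)·(237 − 180) = 324.9.

DWL = 324.9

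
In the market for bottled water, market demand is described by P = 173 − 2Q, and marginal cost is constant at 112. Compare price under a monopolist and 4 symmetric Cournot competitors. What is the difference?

Price falls by 18.3

Monopoly sets MR = MC: 173 − 4Q = 112 ⇒ Q = 15.25, P = 173 − 2·15.25 = 142.5.
With 4 symmetric Cournot firms, each firm's FOC gives 173 − 10q = 112, so q = 6.1, Q = 4·6.1 = 24.4, and P = 124.2.
Change in price: 124.2 − 142.5 = −18.3.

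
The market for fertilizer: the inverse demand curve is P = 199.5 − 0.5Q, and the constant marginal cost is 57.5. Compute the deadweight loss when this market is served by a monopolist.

DWL = 5041

Competitive firms price at marginal cost: P = 57.5, giving Q = 284.
The monopolist equates marginal revenue to marginal cost: 199.5 − Q = 57.5, so Q = 142. From demand, P = 128.5.
DWL is the triangle between Q = 142 and Q = 284: ½·(284 − 142)·(128.5 − 57.5) = 5041.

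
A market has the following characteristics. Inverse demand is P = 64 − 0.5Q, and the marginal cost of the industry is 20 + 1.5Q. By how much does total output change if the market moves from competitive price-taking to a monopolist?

Q falls by 4.4

Competitive equilibrium sets price equal to marginal cost: 64 − 0.5Q = 20 + 1.5Q, so Q = 22 and P = 53.
A monopolist chooses Q where MR = MC. MR = 64 − Q; setting this equal to 20 + 1.5Q gives Q = 17.6 and P = 55.2.
Change in total output: 17.6 − 22 = −4.4.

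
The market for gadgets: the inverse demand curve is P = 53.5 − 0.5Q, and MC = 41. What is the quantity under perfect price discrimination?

Q = 25

Under first-degree price discrimination the firm charges each unit its demand price and produces up to where P = MC, i.e. Q = 25. Consumer surplus is zero; producer surplus equals total surplus.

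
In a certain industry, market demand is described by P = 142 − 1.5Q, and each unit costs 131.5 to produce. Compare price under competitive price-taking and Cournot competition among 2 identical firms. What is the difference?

Competitive firms price at marginal cost: P = 131.5, giving Q = 7.
With 2 symmetric Cournot firms, each firm's FOC gives 142 − 4.5q = 131.5, so q = 7/3, Q = 2·7/3 = 14/3, and P = 135.
Change in price: 135 − 131.5 = 3.5.

Price rises by 3.5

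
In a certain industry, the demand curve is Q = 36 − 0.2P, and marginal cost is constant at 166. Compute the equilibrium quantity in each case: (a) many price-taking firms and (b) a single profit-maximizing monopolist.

Competition: Q = 2.8; Monopoly: Q = 1.4

Inverting demand: P = 180 − 5Q.
Competitive firms price at marginal cost: P = 166, giving Q = 2.8.
A monopolist chooses Q where MR = MC. MR = 180 − 10Q; setting this equal to 166 gives Q = 1.4 and P = 173.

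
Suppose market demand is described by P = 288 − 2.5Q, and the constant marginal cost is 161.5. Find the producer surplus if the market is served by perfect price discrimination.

A perfectly discriminating monopolist sells every unit with P(Q) ≥ MC(Q), so output equals the competitive quantity Q = 50.6. Each buyer pays their reservation price, so CS = 0 and the firm captures all surplus.
PS = ½·(288 − 161.5)·50.6 = 3200.45.

PS = 3200.45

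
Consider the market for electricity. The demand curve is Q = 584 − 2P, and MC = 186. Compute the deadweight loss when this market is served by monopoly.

Inverting demand: P = 292 − 0.5Q.
Perfect competition: P = MC = 186, so 292 − 0.5Q = 186 and Q = 212.
The monopolist equates marginal revenue to marginal cost: 292 − Q = 186, so Q = 106. From demand, P = 239.
DWL is the triangle between Q = 106 and Q = 212: ½·(212 − 106)·(239 − 186) = 2809.

DWL = 2809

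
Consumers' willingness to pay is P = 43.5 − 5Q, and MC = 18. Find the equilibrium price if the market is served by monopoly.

P = 30.75

Monopoly sets MR = MC: 43.5 − 10Q = 18 ⇒ Q = 2.55, P = 43.5 − 5·2.55 = 30.75.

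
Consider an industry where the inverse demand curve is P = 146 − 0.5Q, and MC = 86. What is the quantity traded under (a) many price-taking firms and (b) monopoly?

Competition: Q = 120; Monopoly: Q = 60

Under competition P = MC = 86, so Q = (146 − 86)/0.5 = 120.
Monopoly sets MR = MC: 146 − Q = 86 ⇒ Q = 60, P = 146 − 0.5·60 = 116.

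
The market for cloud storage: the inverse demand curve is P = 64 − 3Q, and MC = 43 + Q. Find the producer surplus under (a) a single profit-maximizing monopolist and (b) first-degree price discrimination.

A monopolist chooses Q where MR = MC. MR = 64 − 6Q; setting this equal to 43 + Q gives Q = 3 and P = 55.
PS = P·Q − VC(Q) = 55·3 − (43·3 + ½·1·3²) = 31.5.
A perfectly discriminating monopolist sells every unit with P(Q) ≥ MC(Q), so output equals the competitive quantity Q = 5.25. Each buyer pays their reservation price, so CS = 0 and the firm captures all surplus.
PS = ½·(64 − 43)·5.25 = 55.125.

Monopoly: PS = 31.5; Perfect PD: PS = 55.125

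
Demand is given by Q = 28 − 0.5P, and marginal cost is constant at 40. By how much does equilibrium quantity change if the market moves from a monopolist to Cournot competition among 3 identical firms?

Inverting demand: P = 56 − 2Q.
A monopolist chooses Q where MR = MC. MR = 56 − 4Q; setting this equal to 40 gives Q = 4 and P = 48.
Cournot with 3 identical firms: the symmetric best-response condition is 56 − 8q = 40. Each firm produces q = 2, total output Q = 6, price P = 44.
Change in equilibrium quantity: 6 − 4 = 2.

Equilibrium quantity rises by 2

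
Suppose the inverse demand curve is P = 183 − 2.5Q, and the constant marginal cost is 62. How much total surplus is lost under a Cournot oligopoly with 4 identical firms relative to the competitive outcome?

DWL = 117.128

Perfect competition: P = MC = 62, so 183 − 2.5Q = 62 and Q = 48.4.
Cournot with 4 identical firms: the symmetric best-response condition is 183 − 12.5q = 62. Each firm produces q = 9.68, total output Q = 38.72, price P = 86.2.
DWL is the triangle between Q = 38.72 and Q = 48.4: ½·(48.4 − 38.72)·(86.2 − 62) = 117.128.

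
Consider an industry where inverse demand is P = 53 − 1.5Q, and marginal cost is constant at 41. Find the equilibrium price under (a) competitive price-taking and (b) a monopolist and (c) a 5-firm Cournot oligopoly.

Competitive firms price at marginal cost: P = 41, giving Q = 8.
The monopolist equates marginal revenue to marginal cost: 53 − 3Q = 41, so Q = 4. From demand, P = 47.
In a 5-firm Cournot equilibrium, symmetry and the first-order condition give q = (53 − 41)/(9) = 4/3. So Q = 20/3 and P = 43.

Competition: P = 41; Monopoly: P = 47; Cournot: P = 43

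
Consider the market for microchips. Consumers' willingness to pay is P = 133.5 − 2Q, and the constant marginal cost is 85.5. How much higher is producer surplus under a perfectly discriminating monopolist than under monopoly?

Monopoly sets MR = MC: 133.5 − 4Q = 85.5 ⇒ Q = 12, P = 133.5 − 2·12 = 109.5.
PS = (109.5 − 85.5)·12 = 288.
With perfect price discrimination, output is the efficient level Q = 24 (where demand meets MC), but every buyer pays their willingness to pay: CS = 0 and PS = total surplus.
PS = ½·(133.5 − 85.5)·24 = 576.
Change in producer surplus: 576 − 288 = 288.

Producer surplus rises by 288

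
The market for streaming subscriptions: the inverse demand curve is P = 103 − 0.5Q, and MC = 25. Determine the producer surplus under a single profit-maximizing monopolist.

A monopolist chooses Q where MR = MC. MR = 103 − Q; setting this equal to 25 gives Q = 78 and P = 64.
PS = (64 − 25)·78 = 3042.

PS = 3042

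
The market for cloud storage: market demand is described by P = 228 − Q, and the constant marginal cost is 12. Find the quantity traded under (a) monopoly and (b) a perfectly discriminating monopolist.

Monopoly: Q = 108; Perfect PD: Q = 216

The monopolist equates marginal revenue to marginal cost: 228 − 2Q = 12, so Q = 108. From demand, P = 120.
A perfectly discriminating monopolist sells every unit with P(Q) ≥ MC(Q), so output equals the competitive quantity Q = 216. Each buyer pays their reservation price, so CS = 0 and the firm captures all surplus.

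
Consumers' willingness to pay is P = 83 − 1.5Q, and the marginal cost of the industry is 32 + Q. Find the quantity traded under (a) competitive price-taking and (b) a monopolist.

Competitive equilibrium sets price equal to marginal cost: 83 − 1.5Q = 32 + Q, so Q = 20.4 and P = 52.4.
A monopolist chooses Q where MR = MC. MR = 83 − 3Q; setting this equal to 32 + Q gives Q = 12.75 and P = 63.875.

Competition: Q = 20.4; Monopoly: Q = 12.75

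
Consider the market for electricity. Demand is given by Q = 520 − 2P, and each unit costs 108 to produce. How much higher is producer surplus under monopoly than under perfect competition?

Producer surplus rises by 11552

Inverting demand: P = 260 − 0.5Q.
Competitive firms price at marginal cost: P = 108, giving Q = 304.
PS = (108 − 108)·304 = 0.
The monopolist equates marginal revenue to marginal cost: 260 − Q = 108, so Q = 152. From demand, P = 184.
PS = (184 − 108)·152 = 11552.
Change in producer surplus: 11552 − 0 = 11552.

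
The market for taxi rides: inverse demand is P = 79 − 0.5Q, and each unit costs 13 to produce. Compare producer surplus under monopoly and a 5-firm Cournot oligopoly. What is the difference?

A monopolist chooses Q where MR = MC. MR = 79 − Q; setting this equal to 13 gives Q = 66 and P = 46.
PS = (46 − 13)·66 = 2178.
Cournot with 5 identical firms: the symmetric best-response condition is 79 − 3q = 13. Each firm produces q = 22, total output Q = 110, price P = 24.
PS = (24 − 13)·110 = 1210.
Change in producer surplus: 1210 − 2178 = −968.

Producer surplus falls by 968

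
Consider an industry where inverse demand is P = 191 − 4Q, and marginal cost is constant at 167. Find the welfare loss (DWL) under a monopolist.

DWL = 18

Competitive firms price at marginal cost: P = 167, giving Q = 6.
The monopolist equates marginal revenue to marginal cost: 191 − 8Q = 167, so Q = 3. From demand, P = 179.
DWL is the triangle between Q = 3 and Q = 6: ½·(6 − 3)·(179 − 167) = 18.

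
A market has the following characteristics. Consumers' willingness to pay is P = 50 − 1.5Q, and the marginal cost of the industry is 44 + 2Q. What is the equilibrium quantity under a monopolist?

Q = 1.2

The monopolist equates marginal revenue to marginal cost: 50 − 3Q = 44 + 2Q, so Q = 1.2. From demand, P = 48.2.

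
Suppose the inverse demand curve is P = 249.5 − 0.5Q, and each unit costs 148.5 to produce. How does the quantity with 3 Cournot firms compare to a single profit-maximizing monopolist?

Cournot with 3 identical firms: the symmetric best-response condition is 249.5 − 2q = 148.5. Each firm produces q = 50.5, total output Q = 151.5, price P = 173.75.
Monopoly sets MR = MC: 249.5 − Q = 148.5 ⇒ Q = 101, P = 249.5 − 0.5·101 = 199.

Cournot: Q = 151.5; Monopoly: Q = 101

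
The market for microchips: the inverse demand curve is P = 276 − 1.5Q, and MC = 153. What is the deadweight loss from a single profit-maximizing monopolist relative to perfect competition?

Under competition P = MC = 153, so Q = (276 − 153)/1.5 = 82.
The monopolist equates marginal revenue to marginal cost: 276 − 3Q = 153, so Q = 41. From demand, P = 214.5.
DWL is the triangle between Q = 41 and Q = 82: ½·(82 − 41)·(214.5 − 153) = 1260.75.

DWL = 1260.75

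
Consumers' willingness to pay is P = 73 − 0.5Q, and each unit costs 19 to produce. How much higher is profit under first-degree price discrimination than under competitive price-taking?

Perfect competition: P = MC = 19, so 73 − 0.5Q = 19 and Q = 108.
Profit = (19 − 19)·108 = 0.
With perfect price discrimination, output is the efficient level Q = 108 (where demand meets MC), but every buyer pays their willingness to pay: CS = 0 and PS = total surplus.
PS equals the full surplus area, 2916. Profit = 2916 = 2916.
Change in profit: 2916 − 0 = 2916.

Profit rises by 2916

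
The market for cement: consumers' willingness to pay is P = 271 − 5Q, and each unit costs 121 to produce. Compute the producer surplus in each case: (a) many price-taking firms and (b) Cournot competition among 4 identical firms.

Competition: PS = 0; Cournot: PS = 720

Under competition P = MC = 121, so Q = (271 − 121)/5 = 30.
PS = (121 − 121)·30 = 0.
Cournot with 4 identical firms: the symmetric best-response condition is 271 − 25q = 121. Each firm produces q = 6, total output Q = 24, price P = 151.
PS = (151 − 121)·24 = 720.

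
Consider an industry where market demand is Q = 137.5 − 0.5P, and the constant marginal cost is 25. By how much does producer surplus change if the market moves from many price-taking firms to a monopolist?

PS rises by 7812.5

Inverting demand: P = 275 − 2Q.
Perfect competition: P = MC = 25, so 275 − 2Q = 25 and Q = 125.
PS = (25 − 25)·125 = 0.
A monopolist chooses Q where MR = MC. MR = 275 − 4Q; setting this equal to 25 gives Q = 62.5 and P = 150.
PS = (150 − 25)·62.5 = 7812.5.
Change in producer surplus: 7812.5 − 0 = 7812.5.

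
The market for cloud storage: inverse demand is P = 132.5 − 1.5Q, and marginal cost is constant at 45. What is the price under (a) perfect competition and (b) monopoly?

Competitive firms price at marginal cost: P = 45, giving Q = 175/3.
The monopolist equates marginal revenue to marginal cost: 132.5 − 3Q = 45, so Q = 175/6. From demand, P = 88.75.

Competition: P = 45; Monopoly: P = 88.75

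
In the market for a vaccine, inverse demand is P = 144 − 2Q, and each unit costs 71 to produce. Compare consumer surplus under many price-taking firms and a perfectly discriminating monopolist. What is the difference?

Under competition P = MC = 71, so Q = (144 − 71)/2 = 36.5.
CS = ½·(144 − 71)·36.5 = 1332.25.
Under first-degree price discrimination the firm charges each unit its demand price and produces up to where P = MC, i.e. Q = 36.5. Consumer surplus is zero; producer surplus equals total surplus.
CS = 0.
Change in consumer surplus: 0 − 1332.25 = −1332.25.

Consumer surplus falls by 1332.25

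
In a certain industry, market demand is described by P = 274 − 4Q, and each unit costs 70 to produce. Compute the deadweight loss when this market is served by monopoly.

Under competition P = MC = 70, so Q = (274 − 70)/4 = 51.
Monopoly sets MR = MC: 274 − 8Q = 70 ⇒ Q = 25.5, P = 274 − 4·25.5 = 172.
DWL is the triangle between Q = 25.5 and Q = 51: ½·(51 − 25.5)·(172 − 70) = 1300.5.

DWL = 1300.5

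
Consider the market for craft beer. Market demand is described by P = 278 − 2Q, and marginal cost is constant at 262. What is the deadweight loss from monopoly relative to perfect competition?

DWL = 16

Under competition P = MC = 262, so Q = (278 − 262)/2 = 8.
A monopolist chooses Q where MR = MC. MR = 278 − 4Q; setting this equal to 262 gives Q = 4 and P = 270.
DWL is the triangle between Q = 4 and Q = 8: ½·(8 − 4)·(270 − 262) = 16.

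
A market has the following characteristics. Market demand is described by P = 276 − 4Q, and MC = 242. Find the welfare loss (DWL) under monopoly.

DWL = 36.125

Perfect competition: P = MC = 242, so 276 − 4Q = 242 and Q = 8.5.
A monopolist chooses Q where MR = MC. MR = 276 − 8Q; setting this equal to 242 gives Q = 4.25 and P = 259.
DWL is the triangle between Q = 4.25 and Q = 8.5: ½·(8.5 − 4.25)·(259 − 242) = 36.125.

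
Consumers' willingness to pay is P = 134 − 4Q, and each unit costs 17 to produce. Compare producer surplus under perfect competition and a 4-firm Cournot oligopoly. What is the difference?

Competitive firms price at marginal cost: P = 17, giving Q = 29.25.
PS = (17 − 17)·29.25 = 0.
With 4 symmetric Cournot firms, each firm's FOC gives 134 − 20q = 17, so q = 5.85, Q = 4·5.85 = 23.4, and P = 40.4.
PS = (40.4 − 17)·23.4 = 547.56.
Change in producer surplus: 547.56 − 0 = 547.56.

PS rises by 547.56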